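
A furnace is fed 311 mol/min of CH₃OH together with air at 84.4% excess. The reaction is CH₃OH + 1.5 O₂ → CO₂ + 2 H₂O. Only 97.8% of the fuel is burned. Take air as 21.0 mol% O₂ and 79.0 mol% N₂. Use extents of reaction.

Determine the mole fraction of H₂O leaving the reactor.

0.133

Stoichiometric O₂ = 1.5 × 311 = 466.5 mol/min; O₂ fed = 466.5 × 1.844 = 860.2 mol/min.
N₂ fed = 860.2 × 79/21 = 3236 mol/min.
Fuel reacted = 0.978 × 311 → ξ = 304.2 mol/min.
Outlet (n = n₀ + ν ξ):
  CH₃OH: 311 − 1(304.2) = 6.842
  O₂: 860.2 − 1.5(304.2) = 404
  N₂: 3236 (inert)
  CO₂: 0 + 1(304.2) = 304.2
  H₂O: 0 + 2(304.2) = 608.3
Total out = 4559 mol/min; y_H₂O = 608.3 / 4559 = 0.1334.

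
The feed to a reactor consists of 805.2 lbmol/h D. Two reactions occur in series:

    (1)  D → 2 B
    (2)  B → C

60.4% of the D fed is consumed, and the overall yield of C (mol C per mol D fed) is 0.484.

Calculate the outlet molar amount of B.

Conversion of D: D consumed = 1ξ₁ = 0.604 × 805.2 → ξ₁ = 486.3 lbmol/h.
Yield of C: 1ξ₂ / 805.2 = 0.484 → ξ₂ = 389.7 lbmol/h.
Outlet amounts (n = n₀ + Σ ν·ξ):
  D: 805.2 − 1(486.3) = 318.9
  B: 0 + 2(486.3) − 1(389.7) = 583
  C: 0 + 1(389.7) = 389.7

583 lbmol/h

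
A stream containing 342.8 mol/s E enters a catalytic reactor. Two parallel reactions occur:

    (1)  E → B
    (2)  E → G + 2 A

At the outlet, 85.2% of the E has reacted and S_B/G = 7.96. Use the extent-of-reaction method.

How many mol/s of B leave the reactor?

259 mol/s

Conversion of E: E consumed = 0.852 × 342.8 = 292.1 mol/s = 1ξ₁ + 1ξ₂.
Selectivity: 1ξ₁ / (1ξ₂) = 7.96 → ξ₁ = 7.96 ξ₂.
Substitute: (1·7.96 + 1) ξ₂ = 292.1 → ξ₂ = 32.6 mol/s, ξ₁ = 259.5 mol/s.
Outlet amounts (n = n₀ + Σ ν·ξ):
  E: 342.8 − 1(259.5) − 1(32.6) = 50.73
  B: 0 + 1(259.5) = 259.5
  G: 0 + 1(32.6) = 32.6
  A: 0 + 2(32.6) = 65.19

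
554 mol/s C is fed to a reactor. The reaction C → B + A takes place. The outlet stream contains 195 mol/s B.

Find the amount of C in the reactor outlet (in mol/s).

359 mol/s

For B: n = n₀ + 1ξ → 195 = 0 + 1ξ, giving ξ = 195 mol/s.
Outlet amounts (n = n₀ + ν ξ):
  C: 554 − 1(195) = 359
  B: 0 + 1(195) = 195
  A: 0 + 1(195) = 195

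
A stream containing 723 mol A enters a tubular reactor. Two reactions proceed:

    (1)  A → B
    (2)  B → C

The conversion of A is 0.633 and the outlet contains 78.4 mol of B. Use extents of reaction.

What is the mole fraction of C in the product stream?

Conversion of A: A consumed = 1ξ₁ = 0.633 × 723 → ξ₁ = 457.7 mol.
B balance: n_B = 0 + 1ξ₁ − 1ξ₂ = 78.4 → ξ₂ = (1·457.7 − 78.4)/1 = 379.3 mol.
Outlet amounts (n = n₀ + Σ ν·ξ):
  A: 723 − 1(457.7) = 265.3
  B: 0 + 1(457.7) − 1(379.3) = 78.4
  C: 0 + 1(379.3) = 379.3
Total out = 723 mol; y_C = 379.3 / 723 = 0.5246.

0.525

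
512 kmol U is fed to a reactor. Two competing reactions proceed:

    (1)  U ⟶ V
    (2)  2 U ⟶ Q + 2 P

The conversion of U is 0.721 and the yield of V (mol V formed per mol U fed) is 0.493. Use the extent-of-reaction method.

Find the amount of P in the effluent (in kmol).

117 kmol

Yield of V: 1ξ₁ / 512 = 0.493 → ξ₁ = 252.4 kmol.
Conversion of U: 1ξ₁ + 2ξ₂ = 0.721 × 512 = 369.2 → ξ₂ = 58.37 kmol.
Outlet amounts (n = n₀ + Σ ν·ξ):
  U: 512 − 1(252.4) − 2(58.37) = 142.8
  V: 0 + 1(252.4) = 252.4
  Q: 0 + 1(58.37) = 58.37
  P: 0 + 2(58.37) = 116.7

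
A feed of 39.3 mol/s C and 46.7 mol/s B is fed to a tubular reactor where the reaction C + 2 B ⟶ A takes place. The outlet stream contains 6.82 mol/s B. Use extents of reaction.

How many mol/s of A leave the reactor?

19.9 mol/s

For B: n = n₀ − 2ξ → 6.82 = 46.7 − 2ξ, giving ξ = 19.94 mol/s.
Outlet amounts (n = n₀ + ν ξ):
  C: 39.3 − 1(19.94) = 19.36
  B: 46.7 − 2(19.94) = 6.82
  A: 0 + 1(19.94) = 19.94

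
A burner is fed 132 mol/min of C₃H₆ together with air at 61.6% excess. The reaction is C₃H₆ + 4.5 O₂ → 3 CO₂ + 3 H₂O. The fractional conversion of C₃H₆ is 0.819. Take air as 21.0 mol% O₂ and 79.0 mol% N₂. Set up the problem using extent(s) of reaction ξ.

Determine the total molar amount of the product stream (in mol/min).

4760 mol/min

Stoichiometric O₂ = 4.5 × 132 = 594 mol/min; O₂ fed = 594 × 1.616 = 959.9 mol/min.
N₂ fed = 959.9 × 79/21 = 3611 mol/min.
Fuel reacted = 0.819 × 132 → ξ = 108.1 mol/min.
Outlet (n = n₀ + ν ξ):
  C₃H₆: 132 − 1(108.1) = 23.89
  O₂: 959.9 − 4.5(108.1) = 473.4
  N₂: 3611 (inert)
  CO₂: 0 + 3(108.1) = 324.3
  H₂O: 0 + 3(108.1) = 324.3
Total out = 23.89 + 473.4 + 3611 + 324.3 + 324.3 = 4757 mol/min.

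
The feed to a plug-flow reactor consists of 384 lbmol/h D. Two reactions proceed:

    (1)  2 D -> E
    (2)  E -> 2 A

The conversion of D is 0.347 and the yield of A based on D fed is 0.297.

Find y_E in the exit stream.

Conversion of D: D consumed = 2ξ₁ = 0.347 × 384 → ξ₁ = 66.62 lbmol/h.
Yield of A: 2ξ₂ / 384 = 0.297 → ξ₂ = 57.02 lbmol/h.
Outlet amounts (n = n₀ + Σ ν·ξ):
  D: 384 − 2(66.62) = 250.8
  E: 0 + 1(66.62) − 1(57.02) = 9.6
  A: 0 + 2(57.02) = 114
Total out = 374.4 lbmol/h; y_E = 9.6 / 374.4 = 0.02564.

0.0256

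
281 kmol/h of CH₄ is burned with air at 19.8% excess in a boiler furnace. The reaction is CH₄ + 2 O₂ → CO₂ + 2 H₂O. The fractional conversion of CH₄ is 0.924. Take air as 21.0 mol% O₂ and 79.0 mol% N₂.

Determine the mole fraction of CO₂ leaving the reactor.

0.0745

Stoichiometric O₂ = 2 × 281 = 562 kmol/h; O₂ fed = 562 × 1.198 = 673.3 kmol/h.
N₂ fed = 673.3 × 79/21 = 2533 kmol/h.
Fuel reacted = 0.924 × 281 → ξ = 259.6 kmol/h.
Outlet (n = n₀ + ν ξ):
  CH₄: 281 − 1(259.6) = 21.36
  O₂: 673.3 − 2(259.6) = 154
  N₂: 2533 (inert)
  CO₂: 0 + 1(259.6) = 259.6
  H₂O: 0 + 2(259.6) = 519.3
Total out = 3487 kmol/h; y_CO₂ = 259.6 / 3487 = 0.07446.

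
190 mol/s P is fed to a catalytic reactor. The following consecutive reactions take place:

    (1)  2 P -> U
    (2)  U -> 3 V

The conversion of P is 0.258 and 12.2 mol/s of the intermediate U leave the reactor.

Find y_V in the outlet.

Conversion of P: P consumed = 2ξ₁ = 0.258 × 190 → ξ₁ = 24.51 mol/s.
U balance: n_U = 0 + 1ξ₁ − 1ξ₂ = 12.2 → ξ₂ = (1·24.51 − 12.2)/1 = 12.31 mol/s.
Outlet amounts (n = n₀ + Σ ν·ξ):
  P: 190 − 2(24.51) = 141
  U: 0 + 1(24.51) − 1(12.31) = 12.2
  V: 0 + 3(12.31) = 36.93
Total out = 190.1 mol/s; y_V = 36.93 / 190.1 = 0.1943.

0.194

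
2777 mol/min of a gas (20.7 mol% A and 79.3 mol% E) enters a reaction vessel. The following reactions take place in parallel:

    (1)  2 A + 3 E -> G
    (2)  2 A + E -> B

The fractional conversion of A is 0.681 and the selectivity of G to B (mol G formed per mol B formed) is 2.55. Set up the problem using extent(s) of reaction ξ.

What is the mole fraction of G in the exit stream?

0.0668

Conversion of A: A consumed = 0.681 × 574.8 = 391.5 mol/min = 2ξ₁ + 2ξ₂.
Selectivity: 1ξ₁ / (1ξ₂) = 2.55 → ξ₁ = 2.55 ξ₂.
Substitute: (2·2.55 + 2) ξ₂ = 391.5 → ξ₂ = 55.14 mol/min, ξ₁ = 140.6 mol/min.
Outlet amounts (n = n₀ + Σ ν·ξ):
  A: 574.8 − 2(140.6) − 2(55.14) = 183.4
  E: 2202 − 3(140.6) − 1(55.14) = 1725
  G: 0 + 1(140.6) = 140.6
  B: 0 + 1(55.14) = 55.14
Total out = 2104 mol/min; y_G = 140.6 / 2104 = 0.06681.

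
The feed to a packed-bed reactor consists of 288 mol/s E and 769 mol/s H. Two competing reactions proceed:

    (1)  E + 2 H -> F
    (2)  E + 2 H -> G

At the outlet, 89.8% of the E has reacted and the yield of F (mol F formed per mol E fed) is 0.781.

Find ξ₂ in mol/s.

Yield of F: 1ξ₁ / 288 = 0.781 → ξ₁ = 224.9 mol/s.
Conversion of E: 1ξ₁ + 1ξ₂ = 0.898 × 288 = 258.6 → ξ₂ = 33.7 mol/s.
Outlet amounts (n = n₀ + Σ ν·ξ):
  E: 288 − 1(224.9) − 1(33.7) = 29.38
  H: 769 − 2(224.9) − 2(33.7) = 251.8
  F: 0 + 1(224.9) = 224.9
  G: 0 + 1(33.7) = 33.7

ξ₂ = 33.7 mol/s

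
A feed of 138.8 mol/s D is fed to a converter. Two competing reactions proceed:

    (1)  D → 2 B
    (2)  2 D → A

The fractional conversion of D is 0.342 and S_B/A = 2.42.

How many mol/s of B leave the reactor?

35.8 mol/s

Conversion of D: D consumed = 0.342 × 138.8 = 47.47 mol/s = 1ξ₁ + 2ξ₂.
Selectivity: 2ξ₁ / (1ξ₂) = 2.42 → ξ₁ = 1.21 ξ₂.
Substitute: (1·1.21 + 2) ξ₂ = 47.47 → ξ₂ = 14.79 mol/s, ξ₁ = 17.89 mol/s.
Outlet amounts (n = n₀ + Σ ν·ξ):
  D: 138.8 − 1(17.89) − 2(14.79) = 91.33
  B: 0 + 2(17.89) = 35.79
  A: 0 + 1(14.79) = 14.79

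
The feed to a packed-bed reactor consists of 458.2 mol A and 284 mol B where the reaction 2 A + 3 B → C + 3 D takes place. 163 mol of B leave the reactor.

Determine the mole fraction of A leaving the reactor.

0.538

For B: n = n₀ − 3ξ → 163 = 284 − 3ξ, giving ξ = 40.33 mol.
Outlet amounts (n = n₀ + ν ξ):
  A: 458.2 − 2(40.33) = 377.5
  B: 284 − 3(40.33) = 163
  C: 0 + 1(40.33) = 40.33
  D: 0 + 3(40.33) = 121
Total out = 701.9 mol; y_A = 377.5 / 701.9 = 0.5379.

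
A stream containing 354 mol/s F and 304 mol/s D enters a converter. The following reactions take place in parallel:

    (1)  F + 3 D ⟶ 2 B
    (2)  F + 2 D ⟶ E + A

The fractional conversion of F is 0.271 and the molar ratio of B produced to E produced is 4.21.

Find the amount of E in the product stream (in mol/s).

Conversion of F: F consumed = 0.271 × 354 = 95.93 mol/s = 1ξ₁ + 1ξ₂.
Selectivity: 2ξ₁ / (1ξ₂) = 4.21 → ξ₁ = 2.105 ξ₂.
Substitute: (1·2.105 + 1) ξ₂ = 95.93 → ξ₂ = 30.9 mol/s, ξ₁ = 65.04 mol/s.
Outlet amounts (n = n₀ + Σ ν·ξ):
  F: 354 − 1(65.04) − 1(30.9) = 258.1
  D: 304 − 3(65.04) − 2(30.9) = 47.09
  B: 0 + 2(65.04) = 130.1
  E: 0 + 1(30.9) = 30.9
  A: 0 + 1(30.9) = 30.9

30.9 mol/s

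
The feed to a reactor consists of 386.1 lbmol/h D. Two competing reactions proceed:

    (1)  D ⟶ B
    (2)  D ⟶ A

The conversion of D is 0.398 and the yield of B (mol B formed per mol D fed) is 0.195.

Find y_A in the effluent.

0.203

Yield of B: 1ξ₁ / 386.1 = 0.195 → ξ₁ = 75.29 lbmol/h.
Conversion of D: 1ξ₁ + 1ξ₂ = 0.398 × 386.1 = 153.7 → ξ₂ = 78.38 lbmol/h.
Outlet amounts (n = n₀ + Σ ν·ξ):
  D: 386.1 − 1(75.29) − 1(78.38) = 232.4
  B: 0 + 1(75.29) = 75.29
  A: 0 + 1(78.38) = 78.38
Total out = 386.1 lbmol/h; y_A = 78.38 / 386.1 = 0.203.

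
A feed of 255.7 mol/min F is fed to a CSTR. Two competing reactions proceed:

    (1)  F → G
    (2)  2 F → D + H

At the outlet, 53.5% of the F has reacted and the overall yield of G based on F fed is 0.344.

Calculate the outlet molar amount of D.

Yield of G: 1ξ₁ / 255.7 = 0.344 → ξ₁ = 87.96 mol/min.
Conversion of F: 1ξ₁ + 2ξ₂ = 0.535 × 255.7 = 136.8 → ξ₂ = 24.42 mol/min.
Outlet amounts (n = n₀ + Σ ν·ξ):
  F: 255.7 − 1(87.96) − 2(24.42) = 118.9
  G: 0 + 1(87.96) = 87.96
  D: 0 + 1(24.42) = 24.42
  H: 0 + 1(24.42) = 24.42

24.4 mol/min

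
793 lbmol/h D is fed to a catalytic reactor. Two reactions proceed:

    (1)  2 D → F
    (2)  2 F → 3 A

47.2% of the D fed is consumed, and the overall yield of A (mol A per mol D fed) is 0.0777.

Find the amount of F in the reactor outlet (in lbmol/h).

Conversion of D: D consumed = 2ξ₁ = 0.472 × 793 → ξ₁ = 187.1 lbmol/h.
Yield of A: 3ξ₂ / 793 = 0.0777 → ξ₂ = 20.54 lbmol/h.
Outlet amounts (n = n₀ + Σ ν·ξ):
  D: 793 − 2(187.1) = 418.7
  F: 0 + 1(187.1) − 2(20.54) = 146.1
  A: 0 + 3(20.54) = 61.62

146 lbmol/h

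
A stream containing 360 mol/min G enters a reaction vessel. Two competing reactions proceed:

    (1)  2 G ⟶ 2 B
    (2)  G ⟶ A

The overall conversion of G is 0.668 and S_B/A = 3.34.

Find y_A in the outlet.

Conversion of G: G consumed = 0.668 × 360 = 240.5 mol/min = 2ξ₁ + 1ξ₂.
Selectivity: 2ξ₁ / (1ξ₂) = 3.34 → ξ₁ = 1.67 ξ₂.
Substitute: (2·1.67 + 1) ξ₂ = 240.5 → ξ₂ = 55.41 mol/min, ξ₁ = 92.53 mol/min.
Outlet amounts (n = n₀ + Σ ν·ξ):
  G: 360 − 2(92.53) − 1(55.41) = 119.5
  B: 0 + 2(92.53) = 185.1
  A: 0 + 1(55.41) = 55.41
Total out = 360 mol/min; y_A = 55.41 / 360 = 0.1539.

0.154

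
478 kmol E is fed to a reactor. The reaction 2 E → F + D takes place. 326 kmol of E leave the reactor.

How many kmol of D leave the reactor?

For E: n = n₀ − 2ξ → 326 = 478 − 2ξ, giving ξ = 76 kmol.
Outlet amounts (n = n₀ + ν ξ):
  E: 478 − 2(76) = 326
  F: 0 + 1(76) = 76
  D: 0 + 1(76) = 76

76 kmol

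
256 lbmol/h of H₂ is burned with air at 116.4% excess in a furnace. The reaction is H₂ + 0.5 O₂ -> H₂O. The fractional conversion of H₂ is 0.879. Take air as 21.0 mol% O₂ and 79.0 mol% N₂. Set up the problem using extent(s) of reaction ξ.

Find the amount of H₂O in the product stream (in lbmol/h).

Stoichiometric O₂ = 0.5 × 256 = 128 lbmol/h; O₂ fed = 128 × 2.164 = 277 lbmol/h.
N₂ fed = 277 × 79/21 = 1042 lbmol/h.
Fuel reacted = 0.879 × 256 → ξ = 225 lbmol/h.
Outlet (n = n₀ + ν ξ):
  H₂: 256 − 1(225) = 30.98
  O₂: 277 − 0.5(225) = 164.5
  N₂: 1042 (inert)
  H₂O: 0 + 1(225) = 225

225 lbmol/h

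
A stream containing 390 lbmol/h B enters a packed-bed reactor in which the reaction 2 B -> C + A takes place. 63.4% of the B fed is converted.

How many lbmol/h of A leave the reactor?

124 lbmol/h

B reacted = 0.634 × 390 = 247.3 lbmol/h; ν_B = −2, so ξ = 247.3/2 = 123.6 lbmol/h.
Outlet amounts (n = n₀ + ν ξ):
  B: 390 − 2(123.6) = 142.7
  C: 0 + 1(123.6) = 123.6
  A: 0 + 1(123.6) = 123.6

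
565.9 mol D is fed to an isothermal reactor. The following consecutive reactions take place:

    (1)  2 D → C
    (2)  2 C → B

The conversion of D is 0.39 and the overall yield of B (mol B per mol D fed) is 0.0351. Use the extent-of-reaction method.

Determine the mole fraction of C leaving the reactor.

Conversion of D: D consumed = 2ξ₁ = 0.39 × 565.9 → ξ₁ = 110.4 mol.
Yield of B: 1ξ₂ / 565.9 = 0.0351 → ξ₂ = 19.86 mol.
Outlet amounts (n = n₀ + Σ ν·ξ):
  D: 565.9 − 2(110.4) = 345.2
  C: 0 + 1(110.4) − 2(19.86) = 70.62
  B: 0 + 1(19.86) = 19.86
Total out = 435.7 mol; y_C = 70.62 / 435.7 = 0.1621.

0.162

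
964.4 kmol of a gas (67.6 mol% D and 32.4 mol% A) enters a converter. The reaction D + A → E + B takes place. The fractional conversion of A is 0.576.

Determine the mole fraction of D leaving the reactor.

A reacted = 0.576 × 312.5 = 180 kmol; ν_A = −1, so ξ = 180/1 = 180 kmol.
Outlet amounts (n = n₀ + ν ξ):
  D: 651.9 − 1(180) = 472
  A: 312.5 − 1(180) = 132.5
  E: 0 + 1(180) = 180
  B: 0 + 1(180) = 180
Total out = 964.4 kmol; y_D = 472 / 964.4 = 0.4894.

0.489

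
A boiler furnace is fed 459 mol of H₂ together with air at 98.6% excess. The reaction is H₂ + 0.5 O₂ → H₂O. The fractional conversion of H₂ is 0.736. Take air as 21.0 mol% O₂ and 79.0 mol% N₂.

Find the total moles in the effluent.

Stoichiometric O₂ = 0.5 × 459 = 229.5 mol; O₂ fed = 229.5 × 1.986 = 455.8 mol.
N₂ fed = 455.8 × 79/21 = 1715 mol.
Fuel reacted = 0.736 × 459 → ξ = 337.8 mol.
Outlet (n = n₀ + ν ξ):
  H₂: 459 − 1(337.8) = 121.2
  O₂: 455.8 − 0.5(337.8) = 286.9
  N₂: 1715 (inert)
  H₂O: 0 + 1(337.8) = 337.8
Total out = 121.2 + 286.9 + 1715 + 337.8 = 2461 mol.

2460 mol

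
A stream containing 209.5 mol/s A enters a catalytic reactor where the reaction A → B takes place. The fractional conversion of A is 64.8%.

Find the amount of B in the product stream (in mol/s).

A reacted = 0.648 × 209.5 = 135.8 mol/s; ν_A = −1, so ξ = 135.8/1 = 135.8 mol/s.
Outlet amounts (n = n₀ + ν ξ):
  A: 209.5 − 1(135.8) = 73.74
  B: 0 + 1(135.8) = 135.8

136 mol/s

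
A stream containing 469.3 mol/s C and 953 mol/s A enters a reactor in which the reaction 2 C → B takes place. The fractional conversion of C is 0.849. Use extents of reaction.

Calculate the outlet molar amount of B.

199 mol/s

C reacted = 0.849 × 469.3 = 398.4 mol/s; ν_C = −2, so ξ = 398.4/2 = 199.2 mol/s.
Outlet amounts (n = n₀ + ν ξ):
  C: 469.3 − 2(199.2) = 70.86
  B: 0 + 1(199.2) = 199.2
  A: 953 (inert)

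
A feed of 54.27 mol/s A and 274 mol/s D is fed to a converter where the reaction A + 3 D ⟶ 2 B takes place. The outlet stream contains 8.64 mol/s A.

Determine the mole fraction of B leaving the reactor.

For A: n = n₀ − 1ξ → 8.64 = 54.27 − 1ξ, giving ξ = 45.63 mol/s.
Outlet amounts (n = n₀ + ν ξ):
  A: 54.27 − 1(45.63) = 8.64
  D: 274 − 3(45.63) = 137.1
  B: 0 + 2(45.63) = 91.26
Total out = 237 mol/s; y_B = 91.26 / 237 = 0.385.

0.385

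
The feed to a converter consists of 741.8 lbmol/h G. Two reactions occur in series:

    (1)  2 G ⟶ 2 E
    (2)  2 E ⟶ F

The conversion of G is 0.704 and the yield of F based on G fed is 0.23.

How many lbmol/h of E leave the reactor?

181 lbmol/h

Conversion of G: G consumed = 2ξ₁ = 0.704 × 741.8 → ξ₁ = 261.1 lbmol/h.
Yield of F: 1ξ₂ / 741.8 = 0.23 → ξ₂ = 170.6 lbmol/h.
Outlet amounts (n = n₀ + Σ ν·ξ):
  G: 741.8 − 2(261.1) = 219.6
  E: 0 + 2(261.1) − 2(170.6) = 181
  F: 0 + 1(170.6) = 170.6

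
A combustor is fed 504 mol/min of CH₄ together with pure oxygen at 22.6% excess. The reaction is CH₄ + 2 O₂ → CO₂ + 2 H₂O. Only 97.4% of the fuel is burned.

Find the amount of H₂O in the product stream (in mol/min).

Stoichiometric O₂ = 2 × 504 = 1008 mol/min; O₂ fed = 1008 × 1.226 = 1236 mol/min.
Fuel reacted = 0.974 × 504 → ξ = 490.9 mol/min.
Outlet (n = n₀ + ν ξ):
  CH₄: 504 − 1(490.9) = 13.1
  O₂: 1236 − 2(490.9) = 254
  CO₂: 0 + 1(490.9) = 490.9
  H₂O: 0 + 2(490.9) = 981.8

982 mol/min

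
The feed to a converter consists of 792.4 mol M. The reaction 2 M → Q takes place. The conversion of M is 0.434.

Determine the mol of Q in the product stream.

M reacted = 0.434 × 792.4 = 343.9 mol; ν_M = −2, so ξ = 343.9/2 = 172 mol.
Outlet amounts (n = n₀ + ν ξ):
  M: 792.4 − 2(172) = 448.5
  Q: 0 + 1(172) = 172

172 mol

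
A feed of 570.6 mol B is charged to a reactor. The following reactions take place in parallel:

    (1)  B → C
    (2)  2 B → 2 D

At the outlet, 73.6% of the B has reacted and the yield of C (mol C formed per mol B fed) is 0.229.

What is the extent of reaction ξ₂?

ξ₂ = 145 mol

Yield of C: 1ξ₁ / 570.6 = 0.229 → ξ₁ = 130.7 mol.
Conversion of B: 1ξ₁ + 2ξ₂ = 0.736 × 570.6 = 420 → ξ₂ = 144.6 mol.
Outlet amounts (n = n₀ + Σ ν·ξ):
  B: 570.6 − 1(130.7) − 2(144.6) = 150.6
  C: 0 + 1(130.7) = 130.7
  D: 0 + 2(144.6) = 289.3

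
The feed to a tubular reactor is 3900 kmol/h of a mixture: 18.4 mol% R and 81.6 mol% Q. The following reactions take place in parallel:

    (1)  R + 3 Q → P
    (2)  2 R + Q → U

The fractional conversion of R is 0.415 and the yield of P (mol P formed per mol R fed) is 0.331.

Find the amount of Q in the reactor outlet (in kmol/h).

2440 kmol/h

Yield of P: 1ξ₁ / 717.6 = 0.331 → ξ₁ = 237.5 kmol/h.
Conversion of R: 1ξ₁ + 2ξ₂ = 0.415 × 717.6 = 297.8 → ξ₂ = 30.14 kmol/h.
Outlet amounts (n = n₀ + Σ ν·ξ):
  R: 717.6 − 1(237.5) − 2(30.14) = 419.8
  Q: 3182 − 3(237.5) − 1(30.14) = 2440
  P: 0 + 1(237.5) = 237.5
  U: 0 + 1(30.14) = 30.14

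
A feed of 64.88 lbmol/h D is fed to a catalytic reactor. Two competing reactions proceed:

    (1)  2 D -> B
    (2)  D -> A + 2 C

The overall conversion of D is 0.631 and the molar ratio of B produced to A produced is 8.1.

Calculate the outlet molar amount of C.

4.76 lbmol/h

Conversion of D: D consumed = 0.631 × 64.88 = 40.94 lbmol/h = 2ξ₁ + 1ξ₂.
Selectivity: 1ξ₁ / (1ξ₂) = 8.1 → ξ₁ = 8.1 ξ₂.
Substitute: (2·8.1 + 1) ξ₂ = 40.94 → ξ₂ = 2.38 lbmol/h, ξ₁ = 19.28 lbmol/h.
Outlet amounts (n = n₀ + Σ ν·ξ):
  D: 64.88 − 2(19.28) − 1(2.38) = 23.94
  B: 0 + 1(19.28) = 19.28
  A: 0 + 1(2.38) = 2.38
  C: 0 + 2(2.38) = 4.76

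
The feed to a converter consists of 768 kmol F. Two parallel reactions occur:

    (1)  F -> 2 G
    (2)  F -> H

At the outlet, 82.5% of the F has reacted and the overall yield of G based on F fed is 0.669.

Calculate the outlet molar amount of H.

377 kmol

Yield of G: 2ξ₁ / 768 = 0.669 → ξ₁ = 256.9 kmol.
Conversion of F: 1ξ₁ + 1ξ₂ = 0.825 × 768 = 633.6 → ξ₂ = 376.7 kmol.
Outlet amounts (n = n₀ + Σ ν·ξ):
  F: 768 − 1(256.9) − 1(376.7) = 134.4
  G: 0 + 2(256.9) = 513.8
  H: 0 + 1(376.7) = 376.7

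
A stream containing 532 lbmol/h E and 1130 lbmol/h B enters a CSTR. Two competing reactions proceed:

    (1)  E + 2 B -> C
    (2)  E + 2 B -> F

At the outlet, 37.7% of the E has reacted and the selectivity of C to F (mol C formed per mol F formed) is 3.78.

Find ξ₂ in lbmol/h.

Conversion of E: E consumed = 0.377 × 532 = 200.6 lbmol/h = 1ξ₁ + 1ξ₂.
Selectivity: 1ξ₁ / (1ξ₂) = 3.78 → ξ₁ = 3.78 ξ₂.
Substitute: (1·3.78 + 1) ξ₂ = 200.6 → ξ₂ = 41.96 lbmol/h, ξ₁ = 158.6 lbmol/h.
Outlet amounts (n = n₀ + Σ ν·ξ):
  E: 532 − 1(158.6) − 1(41.96) = 331.4
  B: 1130 − 2(158.6) − 2(41.96) = 728.9
  C: 0 + 1(158.6) = 158.6
  F: 0 + 1(41.96) = 41.96

ξ₂ = 42 lbmol/h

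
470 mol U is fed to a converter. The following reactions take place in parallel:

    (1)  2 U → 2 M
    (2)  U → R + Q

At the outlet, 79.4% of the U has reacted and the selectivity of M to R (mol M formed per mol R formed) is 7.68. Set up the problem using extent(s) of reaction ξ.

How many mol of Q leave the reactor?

43 mol

Conversion of U: U consumed = 0.794 × 470 = 373.2 mol = 2ξ₁ + 1ξ₂.
Selectivity: 2ξ₁ / (1ξ₂) = 7.68 → ξ₁ = 3.84 ξ₂.
Substitute: (2·3.84 + 1) ξ₂ = 373.2 → ξ₂ = 42.99 mol, ξ₁ = 165.1 mol.
Outlet amounts (n = n₀ + Σ ν·ξ):
  U: 470 − 2(165.1) − 1(42.99) = 96.82
  M: 0 + 2(165.1) = 330.2
  R: 0 + 1(42.99) = 42.99
  Q: 0 + 1(42.99) = 42.99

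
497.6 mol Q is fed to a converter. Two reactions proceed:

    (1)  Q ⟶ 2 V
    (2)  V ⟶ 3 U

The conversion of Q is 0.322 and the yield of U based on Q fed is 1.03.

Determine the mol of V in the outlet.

Conversion of Q: Q consumed = 1ξ₁ = 0.322 × 497.6 → ξ₁ = 160.2 mol.
Yield of U: 3ξ₂ / 497.6 = 1.03 → ξ₂ = 170.8 mol.
Outlet amounts (n = n₀ + Σ ν·ξ):
  Q: 497.6 − 1(160.2) = 337.4
  V: 0 + 2(160.2) − 1(170.8) = 149.6
  U: 0 + 3(170.8) = 512.5

150 mol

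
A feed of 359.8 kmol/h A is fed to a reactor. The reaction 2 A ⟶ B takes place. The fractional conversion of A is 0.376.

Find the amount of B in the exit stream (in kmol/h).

67.6 kmol/h

A reacted = 0.376 × 359.8 = 135.3 kmol/h; ν_A = −2, so ξ = 135.3/2 = 67.64 kmol/h.
Outlet amounts (n = n₀ + ν ξ):
  A: 359.8 − 2(67.64) = 224.5
  B: 0 + 1(67.64) = 67.64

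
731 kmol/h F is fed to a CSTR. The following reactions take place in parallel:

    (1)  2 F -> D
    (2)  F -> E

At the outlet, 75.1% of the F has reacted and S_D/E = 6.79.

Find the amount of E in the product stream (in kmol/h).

37.7 kmol/h

Conversion of F: F consumed = 0.751 × 731 = 549 kmol/h = 2ξ₁ + 1ξ₂.
Selectivity: 1ξ₁ / (1ξ₂) = 6.79 → ξ₁ = 6.79 ξ₂.
Substitute: (2·6.79 + 1) ξ₂ = 549 → ξ₂ = 37.65 kmol/h, ξ₁ = 255.7 kmol/h.
Outlet amounts (n = n₀ + Σ ν·ξ):
  F: 731 − 2(255.7) − 1(37.65) = 182
  D: 0 + 1(255.7) = 255.7
  E: 0 + 1(37.65) = 37.65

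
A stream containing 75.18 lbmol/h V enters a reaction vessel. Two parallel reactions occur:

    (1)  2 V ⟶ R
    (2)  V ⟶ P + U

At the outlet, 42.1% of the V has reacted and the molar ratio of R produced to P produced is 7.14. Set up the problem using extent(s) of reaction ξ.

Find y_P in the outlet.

Conversion of V: V consumed = 0.421 × 75.18 = 31.65 lbmol/h = 2ξ₁ + 1ξ₂.
Selectivity: 1ξ₁ / (1ξ₂) = 7.14 → ξ₁ = 7.14 ξ₂.
Substitute: (2·7.14 + 1) ξ₂ = 31.65 → ξ₂ = 2.071 lbmol/h, ξ₁ = 14.79 lbmol/h.
Outlet amounts (n = n₀ + Σ ν·ξ):
  V: 75.18 − 2(14.79) − 1(2.071) = 43.53
  R: 0 + 1(14.79) = 14.79
  P: 0 + 1(2.071) = 2.071
  U: 0 + 1(2.071) = 2.071
Total out = 62.46 lbmol/h; y_P = 2.071 / 62.46 = 0.03316.

0.0332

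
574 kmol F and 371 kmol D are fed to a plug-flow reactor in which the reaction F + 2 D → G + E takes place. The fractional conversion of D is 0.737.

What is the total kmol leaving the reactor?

D reacted = 0.737 × 371 = 273.4 kmol; ν_D = −2, so ξ = 273.4/2 = 136.7 kmol.
Outlet amounts (n = n₀ + ν ξ):
  F: 574 − 1(136.7) = 437.3
  D: 371 − 2(136.7) = 97.57
  G: 0 + 1(136.7) = 136.7
  E: 0 + 1(136.7) = 136.7
Total out = 437.3 + 97.57 + 136.7 + 136.7 = 808.3 kmol.

808 kmol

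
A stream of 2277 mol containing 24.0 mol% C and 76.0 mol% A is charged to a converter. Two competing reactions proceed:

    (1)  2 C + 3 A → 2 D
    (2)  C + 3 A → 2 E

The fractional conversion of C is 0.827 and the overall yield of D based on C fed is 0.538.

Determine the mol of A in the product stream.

816 mol

Yield of D: 2ξ₁ / 546.5 = 0.538 → ξ₁ = 147 mol.
Conversion of C: 2ξ₁ + 1ξ₂ = 0.827 × 546.5 = 451.9 → ξ₂ = 157.9 mol.
Outlet amounts (n = n₀ + Σ ν·ξ):
  C: 546.5 − 2(147) − 1(157.9) = 94.54
  A: 1731 − 3(147) − 3(157.9) = 815.7
  D: 0 + 2(147) = 294
  E: 0 + 2(157.9) = 315.9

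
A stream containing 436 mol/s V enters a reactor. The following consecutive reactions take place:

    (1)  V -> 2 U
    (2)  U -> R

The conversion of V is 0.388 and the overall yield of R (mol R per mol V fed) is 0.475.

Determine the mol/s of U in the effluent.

131 mol/s

Conversion of V: V consumed = 1ξ₁ = 0.388 × 436 → ξ₁ = 169.2 mol/s.
Yield of R: 1ξ₂ / 436 = 0.475 → ξ₂ = 207.1 mol/s.
Outlet amounts (n = n₀ + Σ ν·ξ):
  V: 436 − 1(169.2) = 266.8
  U: 0 + 2(169.2) − 1(207.1) = 131.2
  R: 0 + 1(207.1) = 207.1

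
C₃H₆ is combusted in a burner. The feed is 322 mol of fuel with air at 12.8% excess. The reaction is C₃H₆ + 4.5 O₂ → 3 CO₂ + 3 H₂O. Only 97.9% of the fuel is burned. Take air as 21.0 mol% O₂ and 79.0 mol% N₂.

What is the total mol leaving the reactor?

Stoichiometric O₂ = 4.5 × 322 = 1449 mol; O₂ fed = 1449 × 1.128 = 1634 mol.
N₂ fed = 1634 × 79/21 = 6149 mol.
Fuel reacted = 0.979 × 322 → ξ = 315.2 mol.
Outlet (n = n₀ + ν ξ):
  C₃H₆: 322 − 1(315.2) = 6.762
  O₂: 1634 − 4.5(315.2) = 215.9
  N₂: 6149 (inert)
  CO₂: 0 + 3(315.2) = 945.7
  H₂O: 0 + 3(315.2) = 945.7
Total out = 6.762 + 215.9 + 6149 + 945.7 + 945.7 = 8263 mol.

8260 mol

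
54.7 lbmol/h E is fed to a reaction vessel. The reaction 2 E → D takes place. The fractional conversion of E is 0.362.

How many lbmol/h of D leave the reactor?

9.9 lbmol/h

E reacted = 0.362 × 54.7 = 19.8 lbmol/h; ν_E = −2, so ξ = 19.8/2 = 9.901 lbmol/h.
Outlet amounts (n = n₀ + ν ξ):
  E: 54.7 − 2(9.901) = 34.9
  D: 0 + 1(9.901) = 9.901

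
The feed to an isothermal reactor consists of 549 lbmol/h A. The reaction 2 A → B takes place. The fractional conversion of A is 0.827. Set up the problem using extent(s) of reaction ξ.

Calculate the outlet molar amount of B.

227 lbmol/h

A reacted = 0.827 × 549 = 454 lbmol/h; ν_A = −2, so ξ = 454/2 = 227 lbmol/h.
Outlet amounts (n = n₀ + ν ξ):
  A: 549 − 2(227) = 94.98
  B: 0 + 1(227) = 227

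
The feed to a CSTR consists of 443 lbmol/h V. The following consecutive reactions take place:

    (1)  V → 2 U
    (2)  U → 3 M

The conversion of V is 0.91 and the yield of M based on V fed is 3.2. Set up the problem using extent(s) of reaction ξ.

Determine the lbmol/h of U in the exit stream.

Conversion of V: V consumed = 1ξ₁ = 0.91 × 443 → ξ₁ = 403.1 lbmol/h.
Yield of M: 3ξ₂ / 443 = 3.2 → ξ₂ = 472.5 lbmol/h.
Outlet amounts (n = n₀ + Σ ν·ξ):
  V: 443 − 1(403.1) = 39.87
  U: 0 + 2(403.1) − 1(472.5) = 333.7
  M: 0 + 3(472.5) = 1418

334 lbmol/h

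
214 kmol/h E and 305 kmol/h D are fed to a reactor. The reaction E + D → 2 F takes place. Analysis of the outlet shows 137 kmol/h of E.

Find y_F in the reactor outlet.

0.297

For E: n = n₀ − 1ξ → 137 = 214 − 1ξ, giving ξ = 77 kmol/h.
Outlet amounts (n = n₀ + ν ξ):
  E: 214 − 1(77) = 137
  D: 305 − 1(77) = 228
  F: 0 + 2(77) = 154
Total out = 519 kmol/h; y_F = 154 / 519 = 0.2967.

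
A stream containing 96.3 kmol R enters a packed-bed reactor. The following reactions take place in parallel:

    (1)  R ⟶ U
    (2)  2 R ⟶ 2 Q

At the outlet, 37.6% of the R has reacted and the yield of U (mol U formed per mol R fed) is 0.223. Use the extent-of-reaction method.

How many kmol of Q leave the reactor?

14.7 kmol

Yield of U: 1ξ₁ / 96.3 = 0.223 → ξ₁ = 21.47 kmol.
Conversion of R: 1ξ₁ + 2ξ₂ = 0.376 × 96.3 = 36.21 → ξ₂ = 7.367 kmol.
Outlet amounts (n = n₀ + Σ ν·ξ):
  R: 96.3 − 1(21.47) − 2(7.367) = 60.09
  U: 0 + 1(21.47) = 21.47
  Q: 0 + 2(7.367) = 14.73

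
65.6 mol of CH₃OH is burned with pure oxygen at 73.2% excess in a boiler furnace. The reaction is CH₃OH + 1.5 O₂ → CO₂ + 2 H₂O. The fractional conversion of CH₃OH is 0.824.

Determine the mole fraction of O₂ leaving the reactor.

0.34

Stoichiometric O₂ = 1.5 × 65.6 = 98.4 mol; O₂ fed = 98.4 × 1.732 = 170.4 mol.
Fuel reacted = 0.824 × 65.6 → ξ = 54.05 mol.
Outlet (n = n₀ + ν ξ):
  CH₃OH: 65.6 − 1(54.05) = 11.55
  O₂: 170.4 − 1.5(54.05) = 89.35
  CO₂: 0 + 1(54.05) = 54.05
  H₂O: 0 + 2(54.05) = 108.1
Total out = 263.1 mol; y_O₂ = 89.35 / 263.1 = 0.3397.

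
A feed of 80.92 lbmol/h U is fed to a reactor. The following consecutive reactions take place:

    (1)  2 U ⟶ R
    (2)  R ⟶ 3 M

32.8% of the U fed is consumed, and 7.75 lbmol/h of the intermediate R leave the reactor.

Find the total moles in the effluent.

Conversion of U: U consumed = 2ξ₁ = 0.328 × 80.92 → ξ₁ = 13.27 lbmol/h.
R balance: n_R = 0 + 1ξ₁ − 1ξ₂ = 7.75 → ξ₂ = (1·13.27 − 7.75)/1 = 5.521 lbmol/h.
Outlet amounts (n = n₀ + Σ ν·ξ):
  U: 80.92 − 2(13.27) = 54.38
  R: 0 + 1(13.27) − 1(5.521) = 7.75
  M: 0 + 3(5.521) = 16.56
Total out = 54.38 + 7.75 + 16.56 = 78.69 lbmol/h.

78.7 lbmol/h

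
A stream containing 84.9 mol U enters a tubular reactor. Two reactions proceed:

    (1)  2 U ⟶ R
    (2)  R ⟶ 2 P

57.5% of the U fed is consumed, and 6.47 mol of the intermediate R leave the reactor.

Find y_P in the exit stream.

Conversion of U: U consumed = 2ξ₁ = 0.575 × 84.9 → ξ₁ = 24.41 mol.
R balance: n_R = 0 + 1ξ₁ − 1ξ₂ = 6.47 → ξ₂ = (1·24.41 − 6.47)/1 = 17.94 mol.
Outlet amounts (n = n₀ + Σ ν·ξ):
  U: 84.9 − 2(24.41) = 36.08
  R: 0 + 1(24.41) − 1(17.94) = 6.47
  P: 0 + 2(17.94) = 35.88
Total out = 78.43 mol; y_P = 35.88 / 78.43 = 0.4574.

0.457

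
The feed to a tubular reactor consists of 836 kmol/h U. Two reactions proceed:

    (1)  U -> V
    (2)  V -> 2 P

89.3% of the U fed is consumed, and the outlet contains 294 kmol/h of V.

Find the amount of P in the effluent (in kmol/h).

905 kmol/h

Conversion of U: U consumed = 1ξ₁ = 0.893 × 836 → ξ₁ = 746.5 kmol/h.
V balance: n_V = 0 + 1ξ₁ − 1ξ₂ = 294 → ξ₂ = (1·746.5 − 294)/1 = 452.5 kmol/h.
Outlet amounts (n = n₀ + Σ ν·ξ):
  U: 836 − 1(746.5) = 89.45
  V: 0 + 1(746.5) − 1(452.5) = 294
  P: 0 + 2(452.5) = 905.1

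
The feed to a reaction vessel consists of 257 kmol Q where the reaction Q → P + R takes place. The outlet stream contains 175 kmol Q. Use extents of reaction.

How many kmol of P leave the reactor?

For Q: n = n₀ − 1ξ → 175 = 257 − 1ξ, giving ξ = 82 kmol.
Outlet amounts (n = n₀ + ν ξ):
  Q: 257 − 1(82) = 175
  P: 0 + 1(82) = 82
  R: 0 + 1(82) = 82

82 kmol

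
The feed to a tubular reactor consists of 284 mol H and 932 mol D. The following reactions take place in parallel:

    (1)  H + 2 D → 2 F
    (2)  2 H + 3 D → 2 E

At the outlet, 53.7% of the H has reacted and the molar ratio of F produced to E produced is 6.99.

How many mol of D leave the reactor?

644 mol

Conversion of H: H consumed = 0.537 × 284 = 152.5 mol = 1ξ₁ + 2ξ₂.
Selectivity: 2ξ₁ / (2ξ₂) = 6.99 → ξ₁ = 6.99 ξ₂.
Substitute: (1·6.99 + 2) ξ₂ = 152.5 → ξ₂ = 16.96 mol, ξ₁ = 118.6 mol.
Outlet amounts (n = n₀ + Σ ν·ξ):
  H: 284 − 1(118.6) − 2(16.96) = 131.5
  D: 932 − 2(118.6) − 3(16.96) = 643.9
  F: 0 + 2(118.6) = 237.2
  E: 0 + 2(16.96) = 33.93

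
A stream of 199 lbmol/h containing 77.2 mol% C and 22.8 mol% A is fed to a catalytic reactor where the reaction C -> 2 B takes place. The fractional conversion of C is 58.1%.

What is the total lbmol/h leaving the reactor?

C reacted = 0.581 × 153.6 = 89.26 lbmol/h; ν_C = −1, so ξ = 89.26/1 = 89.26 lbmol/h.
Outlet amounts (n = n₀ + ν ξ):
  C: 153.6 − 1(89.26) = 64.37
  B: 0 + 2(89.26) = 178.5
  A: 45.37 (inert)
Total out = 64.37 + 178.5 + 45.37 = 288.3 lbmol/h.

288 lbmol/h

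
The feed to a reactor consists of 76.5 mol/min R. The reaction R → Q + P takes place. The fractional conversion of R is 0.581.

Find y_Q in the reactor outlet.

R reacted = 0.581 × 76.5 = 44.45 mol/min; ν_R = −1, so ξ = 44.45/1 = 44.45 mol/min.
Outlet amounts (n = n₀ + ν ξ):
  R: 76.5 − 1(44.45) = 32.05
  Q: 0 + 1(44.45) = 44.45
  P: 0 + 1(44.45) = 44.45
Total out = 120.9 mol/min; y_Q = 44.45 / 120.9 = 0.3675.

0.367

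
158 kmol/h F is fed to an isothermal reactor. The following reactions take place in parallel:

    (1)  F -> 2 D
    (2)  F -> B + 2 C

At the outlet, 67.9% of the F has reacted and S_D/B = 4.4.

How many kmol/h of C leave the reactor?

Conversion of F: F consumed = 0.679 × 158 = 107.3 kmol/h = 1ξ₁ + 1ξ₂.
Selectivity: 2ξ₁ / (1ξ₂) = 4.4 → ξ₁ = 2.2 ξ₂.
Substitute: (1·2.2 + 1) ξ₂ = 107.3 → ξ₂ = 33.53 kmol/h, ξ₁ = 73.76 kmol/h.
Outlet amounts (n = n₀ + Σ ν·ξ):
  F: 158 − 1(73.76) − 1(33.53) = 50.72
  D: 0 + 2(73.76) = 147.5
  B: 0 + 1(33.53) = 33.53
  C: 0 + 2(33.53) = 67.05

67.1 kmol/h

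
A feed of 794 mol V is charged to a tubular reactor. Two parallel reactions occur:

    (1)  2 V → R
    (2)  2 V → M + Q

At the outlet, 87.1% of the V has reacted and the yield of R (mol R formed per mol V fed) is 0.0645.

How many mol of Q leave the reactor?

Yield of R: 1ξ₁ / 794 = 0.0645 → ξ₁ = 51.21 mol.
Conversion of V: 2ξ₁ + 2ξ₂ = 0.871 × 794 = 691.6 → ξ₂ = 294.6 mol.
Outlet amounts (n = n₀ + Σ ν·ξ):
  V: 794 − 2(51.21) − 2(294.6) = 102.4
  R: 0 + 1(51.21) = 51.21
  M: 0 + 1(294.6) = 294.6
  Q: 0 + 1(294.6) = 294.6

295 mol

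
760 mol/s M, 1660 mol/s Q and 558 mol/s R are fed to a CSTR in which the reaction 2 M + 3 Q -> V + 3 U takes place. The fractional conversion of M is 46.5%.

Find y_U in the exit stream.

0.189

M reacted = 0.465 × 760 = 353.4 mol/s; ν_M = −2, so ξ = 353.4/2 = 176.7 mol/s.
Outlet amounts (n = n₀ + ν ξ):
  M: 760 − 2(176.7) = 406.6
  Q: 1660 − 3(176.7) = 1130
  V: 0 + 1(176.7) = 176.7
  U: 0 + 3(176.7) = 530.1
  R: 558 (inert)
Total out = 2801 mol/s; y_U = 530.1 / 2801 = 0.1892.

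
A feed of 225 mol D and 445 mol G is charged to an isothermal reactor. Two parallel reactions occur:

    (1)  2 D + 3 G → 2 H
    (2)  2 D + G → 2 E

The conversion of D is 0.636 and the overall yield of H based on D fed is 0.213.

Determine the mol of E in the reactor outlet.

95.2 mol

Yield of H: 2ξ₁ / 225 = 0.213 → ξ₁ = 23.96 mol.
Conversion of D: 2ξ₁ + 2ξ₂ = 0.636 × 225 = 143.1 → ξ₂ = 47.59 mol.
Outlet amounts (n = n₀ + Σ ν·ξ):
  D: 225 − 2(23.96) − 2(47.59) = 81.9
  G: 445 − 3(23.96) − 1(47.59) = 325.5
  H: 0 + 2(23.96) = 47.92
  E: 0 + 2(47.59) = 95.17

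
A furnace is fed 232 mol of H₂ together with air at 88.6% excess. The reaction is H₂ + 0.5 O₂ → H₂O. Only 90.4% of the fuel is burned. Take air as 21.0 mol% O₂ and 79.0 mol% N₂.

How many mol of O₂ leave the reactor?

114 mol

Stoichiometric O₂ = 0.5 × 232 = 116 mol; O₂ fed = 116 × 1.886 = 218.8 mol.
N₂ fed = 218.8 × 79/21 = 823 mol.
Fuel reacted = 0.904 × 232 → ξ = 209.7 mol.
Outlet (n = n₀ + ν ξ):
  H₂: 232 − 1(209.7) = 22.27
  O₂: 218.8 − 0.5(209.7) = 113.9
  N₂: 823 (inert)
  H₂O: 0 + 1(209.7) = 209.7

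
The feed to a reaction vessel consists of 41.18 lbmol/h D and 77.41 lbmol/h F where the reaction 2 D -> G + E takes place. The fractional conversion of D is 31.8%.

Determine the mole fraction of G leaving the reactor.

D reacted = 0.318 × 41.18 = 13.1 lbmol/h; ν_D = −2, so ξ = 13.1/2 = 6.548 lbmol/h.
Outlet amounts (n = n₀ + ν ξ):
  D: 41.18 − 2(6.548) = 28.08
  G: 0 + 1(6.548) = 6.548
  E: 0 + 1(6.548) = 6.548
  F: 77.41 (inert)
Total out = 118.6 lbmol/h; y_G = 6.548 / 118.6 = 0.05521.

0.0552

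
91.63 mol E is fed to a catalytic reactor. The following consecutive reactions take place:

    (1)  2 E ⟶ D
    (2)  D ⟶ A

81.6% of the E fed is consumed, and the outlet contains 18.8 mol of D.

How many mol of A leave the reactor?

Conversion of E: E consumed = 2ξ₁ = 0.816 × 91.63 → ξ₁ = 37.39 mol.
D balance: n_D = 0 + 1ξ₁ − 1ξ₂ = 18.8 → ξ₂ = (1·37.39 − 18.8)/1 = 18.59 mol.
Outlet amounts (n = n₀ + Σ ν·ξ):
  E: 91.63 − 2(37.39) = 16.86
  D: 0 + 1(37.39) − 1(18.59) = 18.8
  A: 0 + 1(18.59) = 18.59

18.6 mol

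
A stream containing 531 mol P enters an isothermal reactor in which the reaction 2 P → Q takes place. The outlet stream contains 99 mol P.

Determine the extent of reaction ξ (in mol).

ξ = 216 mol

For P: n = n₀ − 2ξ → 99 = 531 − 2ξ, giving ξ = 216 mol.
Outlet amounts (n = n₀ + ν ξ):
  P: 531 − 2(216) = 99
  Q: 0 + 1(216) = 216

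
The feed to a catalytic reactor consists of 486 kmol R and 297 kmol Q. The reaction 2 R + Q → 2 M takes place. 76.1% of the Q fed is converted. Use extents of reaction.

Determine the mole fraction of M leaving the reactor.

Q reacted = 0.761 × 297 = 226 kmol; ν_Q = −1, so ξ = 226/1 = 226 kmol.
Outlet amounts (n = n₀ + ν ξ):
  R: 486 − 2(226) = 33.97
  Q: 297 − 1(226) = 70.98
  M: 0 + 2(226) = 452
Total out = 557 kmol; y_M = 452 / 557 = 0.8116.

0.812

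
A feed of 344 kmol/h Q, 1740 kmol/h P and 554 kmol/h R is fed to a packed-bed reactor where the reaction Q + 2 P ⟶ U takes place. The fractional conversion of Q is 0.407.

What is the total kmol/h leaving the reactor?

2360 kmol/h

Q reacted = 0.407 × 344 = 140 kmol/h; ν_Q = −1, so ξ = 140/1 = 140 kmol/h.
Outlet amounts (n = n₀ + ν ξ):
  Q: 344 − 1(140) = 204
  P: 1740 − 2(140) = 1460
  U: 0 + 1(140) = 140
  R: 554 (inert)
Total out = 204 + 1460 + 140 + 554 = 2358 kmol/h.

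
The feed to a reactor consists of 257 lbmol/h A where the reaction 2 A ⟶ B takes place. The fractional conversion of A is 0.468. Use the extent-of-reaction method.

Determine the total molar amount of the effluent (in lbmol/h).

A reacted = 0.468 × 257 = 120.3 lbmol/h; ν_A = −2, so ξ = 120.3/2 = 60.14 lbmol/h.
Outlet amounts (n = n₀ + ν ξ):
  A: 257 − 2(60.14) = 136.7
  B: 0 + 1(60.14) = 60.14
Total out = 136.7 + 60.14 = 196.9 lbmol/h.

197 lbmol/h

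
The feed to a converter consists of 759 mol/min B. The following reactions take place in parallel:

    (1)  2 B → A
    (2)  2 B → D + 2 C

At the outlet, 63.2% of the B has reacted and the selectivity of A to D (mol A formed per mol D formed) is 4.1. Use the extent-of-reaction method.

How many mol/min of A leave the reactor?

Conversion of B: B consumed = 0.632 × 759 = 479.7 mol/min = 2ξ₁ + 2ξ₂.
Selectivity: 1ξ₁ / (1ξ₂) = 4.1 → ξ₁ = 4.1 ξ₂.
Substitute: (2·4.1 + 2) ξ₂ = 479.7 → ξ₂ = 47.03 mol/min, ξ₁ = 192.8 mol/min.
Outlet amounts (n = n₀ + Σ ν·ξ):
  B: 759 − 2(192.8) − 2(47.03) = 279.3
  A: 0 + 1(192.8) = 192.8
  D: 0 + 1(47.03) = 47.03
  C: 0 + 2(47.03) = 94.06

193 mol/min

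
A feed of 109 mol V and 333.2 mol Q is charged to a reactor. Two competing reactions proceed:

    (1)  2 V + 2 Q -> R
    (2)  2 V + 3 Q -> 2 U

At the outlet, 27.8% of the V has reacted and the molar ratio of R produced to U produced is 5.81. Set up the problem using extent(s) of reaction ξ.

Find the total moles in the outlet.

Conversion of V: V consumed = 0.278 × 109 = 30.3 mol = 2ξ₁ + 2ξ₂.
Selectivity: 1ξ₁ / (2ξ₂) = 5.81 → ξ₁ = 11.62 ξ₂.
Substitute: (2·11.62 + 2) ξ₂ = 30.3 → ξ₂ = 1.201 mol, ξ₁ = 13.95 mol.
Outlet amounts (n = n₀ + Σ ν·ξ):
  V: 109 − 2(13.95) − 2(1.201) = 78.7
  Q: 333.2 − 2(13.95) − 3(1.201) = 301.7
  R: 0 + 1(13.95) = 13.95
  U: 0 + 2(1.201) = 2.401
Total out = 78.7 + 301.7 + 13.95 + 2.401 = 396.7 mol.

397 mol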